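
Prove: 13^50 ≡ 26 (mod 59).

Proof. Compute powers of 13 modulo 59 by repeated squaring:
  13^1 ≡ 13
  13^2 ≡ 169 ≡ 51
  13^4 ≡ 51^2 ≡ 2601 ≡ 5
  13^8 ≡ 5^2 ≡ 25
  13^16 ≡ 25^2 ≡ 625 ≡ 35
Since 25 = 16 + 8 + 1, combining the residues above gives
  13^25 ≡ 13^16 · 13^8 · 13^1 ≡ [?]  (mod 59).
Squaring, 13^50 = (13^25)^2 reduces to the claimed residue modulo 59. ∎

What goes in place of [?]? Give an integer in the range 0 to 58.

Multiply the listed residues: 35 · 25 · 13 = 875 → 11375.
Reducing modulo 59: 11375 = 192·59 + 47, so 13^25 ≡ 47.

47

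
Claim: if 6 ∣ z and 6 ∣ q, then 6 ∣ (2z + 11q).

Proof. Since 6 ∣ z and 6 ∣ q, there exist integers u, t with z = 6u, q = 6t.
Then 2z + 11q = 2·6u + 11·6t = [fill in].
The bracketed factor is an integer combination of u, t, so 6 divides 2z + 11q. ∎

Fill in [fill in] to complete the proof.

6(11t + 2u)

Pull the common 6 out of every term: 2·6u + 11·6t = 6(11t + 2u).
11t + 2u is an integer, which exhibits the divisibility.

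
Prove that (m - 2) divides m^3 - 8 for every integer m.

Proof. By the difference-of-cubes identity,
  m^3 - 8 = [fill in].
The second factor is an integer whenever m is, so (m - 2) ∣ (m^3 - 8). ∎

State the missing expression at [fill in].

(m - 2)(m^2 + 2m + 4)

Polynomial division of m^3 - 8 by m - 2 leaves remainder 0 and quotient m^2 + 2m + 4.
Hence m^3 - 8 = (m - 2)(m^2 + 2m + 4).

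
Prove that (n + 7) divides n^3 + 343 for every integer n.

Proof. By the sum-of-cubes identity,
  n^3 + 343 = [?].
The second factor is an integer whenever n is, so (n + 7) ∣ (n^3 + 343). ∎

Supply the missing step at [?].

(n + 7)(n^2 - 7n + 49)

Polynomial division of n^3 + 343 by n + 7 leaves remainder 0 and quotient n^2 - 7n + 49.
Hence n^3 + 343 = (n + 7)(n^2 - 7n + 49).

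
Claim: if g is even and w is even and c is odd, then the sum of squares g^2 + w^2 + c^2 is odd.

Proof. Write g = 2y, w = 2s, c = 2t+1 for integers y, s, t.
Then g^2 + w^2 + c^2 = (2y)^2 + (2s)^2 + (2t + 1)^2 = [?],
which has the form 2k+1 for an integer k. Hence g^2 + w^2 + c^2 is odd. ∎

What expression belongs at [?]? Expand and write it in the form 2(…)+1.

Expanding: (2y)^2 + (2s)^2 + (2t + 1)^2 = 4s^2 + 4t^2 + 4t + 4y^2 + 1.
Every term except the constant is even, so this is 2(2s^2 + 2t^2 + 2t + 2y^2) + 1,
and 2s^2 + 2t^2 + 2t + 2y^2 ∈ ℤ gives the required form.

2(2s^2 + 2t^2 + 2t + 2y^2) + 1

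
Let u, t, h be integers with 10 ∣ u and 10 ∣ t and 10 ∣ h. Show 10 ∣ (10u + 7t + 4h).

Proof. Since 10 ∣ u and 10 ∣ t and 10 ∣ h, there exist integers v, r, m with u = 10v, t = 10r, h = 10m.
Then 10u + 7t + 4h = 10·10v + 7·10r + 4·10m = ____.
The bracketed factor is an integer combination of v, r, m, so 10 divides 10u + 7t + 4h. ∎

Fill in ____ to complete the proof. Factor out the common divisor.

10(4m + 7r + 10v)

Pull the common 10 out of every term: 10·10v + 7·10r + 4·10m = 10(4m + 7r + 10v).
4m + 7r + 10v is an integer, which exhibits the divisibility.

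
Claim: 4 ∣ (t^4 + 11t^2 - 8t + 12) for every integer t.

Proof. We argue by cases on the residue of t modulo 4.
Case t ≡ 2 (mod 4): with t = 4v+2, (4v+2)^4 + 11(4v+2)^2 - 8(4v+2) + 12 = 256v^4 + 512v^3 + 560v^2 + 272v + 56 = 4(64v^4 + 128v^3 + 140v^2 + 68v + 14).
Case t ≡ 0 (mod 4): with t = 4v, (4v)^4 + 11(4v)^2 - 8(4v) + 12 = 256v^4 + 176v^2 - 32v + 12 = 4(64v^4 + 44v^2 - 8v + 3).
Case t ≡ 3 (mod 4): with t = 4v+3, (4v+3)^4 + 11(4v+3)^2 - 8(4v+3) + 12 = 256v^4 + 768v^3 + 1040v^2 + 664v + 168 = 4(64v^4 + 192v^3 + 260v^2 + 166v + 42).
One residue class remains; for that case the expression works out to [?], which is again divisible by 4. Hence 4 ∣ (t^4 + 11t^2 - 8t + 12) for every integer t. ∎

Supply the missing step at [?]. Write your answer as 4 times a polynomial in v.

Only t ≡ 1 (mod 4) is unaccounted for. Put t = 4v+1:
(4v+1)^4 + 11(4v+1)^2 - 8(4v+1) + 12 expands to 256v^4 + 256v^3 + 272v^2 + 72v + 16,
and factoring out 4 leaves 4(64v^4 + 64v^3 + 68v^2 + 18v + 4).

4(64v^4 + 64v^3 + 68v^2 + 18v + 4)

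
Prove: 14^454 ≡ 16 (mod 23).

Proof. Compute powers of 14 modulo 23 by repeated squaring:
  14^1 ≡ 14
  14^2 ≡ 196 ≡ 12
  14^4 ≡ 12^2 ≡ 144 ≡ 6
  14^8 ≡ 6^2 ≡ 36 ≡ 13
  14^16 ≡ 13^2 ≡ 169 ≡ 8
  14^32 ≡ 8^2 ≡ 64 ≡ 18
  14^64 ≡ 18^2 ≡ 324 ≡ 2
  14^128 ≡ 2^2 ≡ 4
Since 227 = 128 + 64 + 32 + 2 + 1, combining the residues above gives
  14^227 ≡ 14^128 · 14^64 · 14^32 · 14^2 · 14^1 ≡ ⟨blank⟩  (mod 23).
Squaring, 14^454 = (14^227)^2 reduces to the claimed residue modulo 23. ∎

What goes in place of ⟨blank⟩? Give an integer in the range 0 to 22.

19

Multiply the listed residues: 4 · 2 · 18 · 12 · 14 = 8 → 144 → 1728 → 24192.
Reducing modulo 23: 24192 = 1051·23 + 19, so 14^227 ≡ 19.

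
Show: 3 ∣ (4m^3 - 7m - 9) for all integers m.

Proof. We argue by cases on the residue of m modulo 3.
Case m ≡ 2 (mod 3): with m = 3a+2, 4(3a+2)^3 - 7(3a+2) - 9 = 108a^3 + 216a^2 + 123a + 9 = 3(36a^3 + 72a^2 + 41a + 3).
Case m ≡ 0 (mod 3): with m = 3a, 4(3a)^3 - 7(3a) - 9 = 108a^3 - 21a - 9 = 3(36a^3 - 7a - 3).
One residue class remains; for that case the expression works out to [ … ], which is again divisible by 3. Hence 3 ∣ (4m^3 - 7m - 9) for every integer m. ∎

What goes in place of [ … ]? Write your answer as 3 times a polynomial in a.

Only m ≡ 1 (mod 3) is unaccounted for. Put m = 3a+1:
4(3a+1)^3 - 7(3a+1) - 9 expands to 108a^3 + 108a^2 + 15a - 12,
and factoring out 3 leaves 3(36a^3 + 36a^2 + 5a - 4).

3(36a^3 + 36a^2 + 5a - 4)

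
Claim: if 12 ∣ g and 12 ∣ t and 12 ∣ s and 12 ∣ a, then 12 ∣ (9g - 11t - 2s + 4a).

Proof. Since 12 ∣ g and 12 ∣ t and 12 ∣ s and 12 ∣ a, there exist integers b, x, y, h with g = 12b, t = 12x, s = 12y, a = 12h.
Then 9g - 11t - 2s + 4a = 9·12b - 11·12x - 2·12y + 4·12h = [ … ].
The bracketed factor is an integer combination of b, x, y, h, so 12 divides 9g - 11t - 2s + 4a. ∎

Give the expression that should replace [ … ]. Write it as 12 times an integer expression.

12(9b + 4h - 11x - 2y)

Pull the common 12 out of every term: 9·12b - 11·12x - 2·12y + 4·12h = 12(9b + 4h - 11x - 2y).
9b + 4h - 11x - 2y is an integer, which exhibits the divisibility.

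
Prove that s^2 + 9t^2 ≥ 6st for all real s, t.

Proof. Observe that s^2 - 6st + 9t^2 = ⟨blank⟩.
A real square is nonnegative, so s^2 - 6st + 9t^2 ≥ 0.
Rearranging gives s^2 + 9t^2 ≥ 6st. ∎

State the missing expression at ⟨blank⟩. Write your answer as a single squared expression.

(s - 3t)^2

The leading and trailing coefficients are 1^2 and 3^2, and 6 = 2·1·3, so the trinomial is (s - 3t)^2.
Hence s^2 - 6st + 9t^2 ≥ 0.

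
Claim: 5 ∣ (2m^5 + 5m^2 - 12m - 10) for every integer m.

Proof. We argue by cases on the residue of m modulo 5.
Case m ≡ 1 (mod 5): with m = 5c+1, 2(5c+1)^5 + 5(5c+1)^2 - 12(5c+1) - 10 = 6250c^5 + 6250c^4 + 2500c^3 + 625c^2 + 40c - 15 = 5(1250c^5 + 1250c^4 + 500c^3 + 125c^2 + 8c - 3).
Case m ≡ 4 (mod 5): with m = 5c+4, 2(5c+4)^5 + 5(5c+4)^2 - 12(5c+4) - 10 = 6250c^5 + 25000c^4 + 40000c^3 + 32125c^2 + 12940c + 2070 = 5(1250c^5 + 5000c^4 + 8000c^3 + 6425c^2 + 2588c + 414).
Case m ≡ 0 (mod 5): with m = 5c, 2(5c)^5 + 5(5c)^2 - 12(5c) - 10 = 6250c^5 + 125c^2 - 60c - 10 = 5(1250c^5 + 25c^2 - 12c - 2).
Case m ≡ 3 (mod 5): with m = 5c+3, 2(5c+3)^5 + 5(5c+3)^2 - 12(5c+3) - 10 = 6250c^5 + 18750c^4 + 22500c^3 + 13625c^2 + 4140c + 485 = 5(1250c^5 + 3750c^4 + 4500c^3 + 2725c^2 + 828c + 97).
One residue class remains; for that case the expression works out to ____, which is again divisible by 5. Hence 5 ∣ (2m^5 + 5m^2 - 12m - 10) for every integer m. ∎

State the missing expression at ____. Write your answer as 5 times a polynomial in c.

The residues treated are {1, 4, 0, 3}, so the missing case is m ≡ 2 (mod 5); write m = 5c+2.
Then 2(5c+2)^5 + 5(5c+2)^2 - 12(5c+2) - 10 = 6250c^5 + 12500c^4 + 10000c^3 + 4125c^2 + 840c + 50 = 5(1250c^5 + 2500c^4 + 2000c^3 + 825c^2 + 168c + 10).

5(1250c^5 + 2500c^4 + 2000c^3 + 825c^2 + 168c + 10)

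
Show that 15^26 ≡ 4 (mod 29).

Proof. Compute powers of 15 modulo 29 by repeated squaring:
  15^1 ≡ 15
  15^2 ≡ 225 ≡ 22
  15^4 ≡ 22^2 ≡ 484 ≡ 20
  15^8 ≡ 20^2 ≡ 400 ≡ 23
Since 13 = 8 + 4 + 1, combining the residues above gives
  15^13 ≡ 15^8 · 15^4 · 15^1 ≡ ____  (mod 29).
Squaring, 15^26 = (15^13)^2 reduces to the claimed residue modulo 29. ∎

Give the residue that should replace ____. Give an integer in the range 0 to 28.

27

Multiply the listed residues: 23 · 20 · 15 = 460 → 6900.
Reducing modulo 29: 6900 = 237·29 + 27, so 15^13 ≡ 27.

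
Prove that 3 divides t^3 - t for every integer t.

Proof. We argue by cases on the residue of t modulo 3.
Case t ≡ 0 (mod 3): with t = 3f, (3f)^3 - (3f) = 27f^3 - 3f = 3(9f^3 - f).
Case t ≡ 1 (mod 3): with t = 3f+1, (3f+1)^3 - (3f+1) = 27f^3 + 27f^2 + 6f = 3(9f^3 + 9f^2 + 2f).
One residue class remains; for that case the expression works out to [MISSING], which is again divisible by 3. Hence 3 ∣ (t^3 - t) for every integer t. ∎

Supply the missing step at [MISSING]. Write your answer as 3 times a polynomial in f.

3(9f^3 + 18f^2 + 11f + 2)

Only t ≡ 2 (mod 3) is unaccounted for. Put t = 3f+2:
(3f+2)^3 - (3f+2) expands to 27f^3 + 54f^2 + 33f + 6,
and factoring out 3 leaves 3(9f^3 + 18f^2 + 11f + 2).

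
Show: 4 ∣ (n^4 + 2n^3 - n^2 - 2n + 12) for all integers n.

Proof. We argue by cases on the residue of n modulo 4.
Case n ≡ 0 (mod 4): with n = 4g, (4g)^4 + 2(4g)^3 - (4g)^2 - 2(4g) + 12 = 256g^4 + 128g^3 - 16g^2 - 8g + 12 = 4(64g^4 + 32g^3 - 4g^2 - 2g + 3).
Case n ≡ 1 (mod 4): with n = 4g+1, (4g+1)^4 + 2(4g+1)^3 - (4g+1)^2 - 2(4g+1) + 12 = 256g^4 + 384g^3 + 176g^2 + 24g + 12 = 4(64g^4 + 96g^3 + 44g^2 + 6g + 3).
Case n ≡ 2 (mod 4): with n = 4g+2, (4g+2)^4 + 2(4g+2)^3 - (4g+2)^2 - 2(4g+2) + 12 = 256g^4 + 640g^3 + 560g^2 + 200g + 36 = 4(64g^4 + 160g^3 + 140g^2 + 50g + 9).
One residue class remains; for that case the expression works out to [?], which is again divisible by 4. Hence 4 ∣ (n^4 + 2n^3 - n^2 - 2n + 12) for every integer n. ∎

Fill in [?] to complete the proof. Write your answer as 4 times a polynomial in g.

4(64g^4 + 224g^3 + 284g^2 + 154g + 33)

The residues treated are {0, 1, 2}, so the missing case is n ≡ 3 (mod 4); write n = 4g+3.
Then (4g+3)^4 + 2(4g+3)^3 - (4g+3)^2 - 2(4g+3) + 12 = 256g^4 + 896g^3 + 1136g^2 + 616g + 132 = 4(64g^4 + 224g^3 + 284g^2 + 154g + 33).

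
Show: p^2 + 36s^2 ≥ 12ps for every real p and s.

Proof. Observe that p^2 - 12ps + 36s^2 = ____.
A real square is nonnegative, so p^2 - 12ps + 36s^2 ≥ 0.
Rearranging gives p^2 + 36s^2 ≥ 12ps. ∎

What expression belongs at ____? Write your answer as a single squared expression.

p^2 - 12ps + 36s^2 is a perfect-square trinomial: the outer terms are (p)^2 and (6s)^2, and the cross term is -2·p·6s.
So p^2 - 12ps + 36s^2 = (p - 6s)^2 ≥ 0.

(p - 6s)^2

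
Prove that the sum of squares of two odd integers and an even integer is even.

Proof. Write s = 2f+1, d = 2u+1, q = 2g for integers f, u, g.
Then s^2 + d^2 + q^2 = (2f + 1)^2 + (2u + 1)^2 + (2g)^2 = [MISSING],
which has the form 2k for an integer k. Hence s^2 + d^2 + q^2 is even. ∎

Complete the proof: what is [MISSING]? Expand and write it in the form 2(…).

(2f + 1)^2 + (2u + 1)^2 + (2g)^2 = 4f^2 + 4f + 4g^2 + 4u^2 + 4u + 2
= 2(2f^2 + 2f + 2g^2 + 2u^2 + 2u + 1).
Since 2f^2 + 2f + 2g^2 + 2u^2 + 2u + 1 is an integer, the sum of squares is of the form 2k for an integer k.

2(2f^2 + 2f + 2g^2 + 2u^2 + 2u + 1)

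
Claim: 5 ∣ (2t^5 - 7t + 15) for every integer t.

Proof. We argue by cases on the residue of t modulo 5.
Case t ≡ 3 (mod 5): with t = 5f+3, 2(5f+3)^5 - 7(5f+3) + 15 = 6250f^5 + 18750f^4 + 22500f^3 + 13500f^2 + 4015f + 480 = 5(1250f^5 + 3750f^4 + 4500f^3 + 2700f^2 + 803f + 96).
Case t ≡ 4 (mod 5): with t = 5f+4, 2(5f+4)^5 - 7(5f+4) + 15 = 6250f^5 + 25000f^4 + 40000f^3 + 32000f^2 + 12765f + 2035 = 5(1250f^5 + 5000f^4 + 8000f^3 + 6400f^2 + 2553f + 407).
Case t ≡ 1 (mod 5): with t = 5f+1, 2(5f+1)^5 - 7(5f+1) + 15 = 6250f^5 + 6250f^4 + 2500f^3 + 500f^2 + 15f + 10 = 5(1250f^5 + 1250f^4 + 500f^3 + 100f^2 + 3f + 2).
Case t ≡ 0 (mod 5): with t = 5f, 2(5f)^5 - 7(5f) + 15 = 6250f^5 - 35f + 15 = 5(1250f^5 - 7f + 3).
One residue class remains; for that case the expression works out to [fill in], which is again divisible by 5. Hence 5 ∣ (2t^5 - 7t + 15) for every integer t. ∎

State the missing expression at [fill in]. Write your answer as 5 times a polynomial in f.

5(1250f^5 + 2500f^4 + 2000f^3 + 800f^2 + 153f + 13)

The residues treated are {3, 4, 1, 0}, so the missing case is t ≡ 2 (mod 5); write t = 5f+2.
Then 2(5f+2)^5 - 7(5f+2) + 15 = 6250f^5 + 12500f^4 + 10000f^3 + 4000f^2 + 765f + 65 = 5(1250f^5 + 2500f^4 + 2000f^3 + 800f^2 + 153f + 13).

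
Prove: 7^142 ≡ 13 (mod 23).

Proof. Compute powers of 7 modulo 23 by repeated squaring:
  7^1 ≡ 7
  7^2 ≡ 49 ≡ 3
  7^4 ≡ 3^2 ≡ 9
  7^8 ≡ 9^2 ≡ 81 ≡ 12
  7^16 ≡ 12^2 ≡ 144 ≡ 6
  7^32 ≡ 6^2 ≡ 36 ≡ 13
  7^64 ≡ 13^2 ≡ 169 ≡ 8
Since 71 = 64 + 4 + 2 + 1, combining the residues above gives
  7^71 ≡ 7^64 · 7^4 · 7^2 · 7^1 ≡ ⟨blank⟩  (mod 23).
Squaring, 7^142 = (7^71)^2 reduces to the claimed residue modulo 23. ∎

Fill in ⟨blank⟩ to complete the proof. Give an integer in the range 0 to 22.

7^64 · 7^4 · 7^2 · 7^1 ≡ 8 · 9 · 3 · 7 = 1512.
1512 mod 23 = 17, so 7^71 ≡ 17 (mod 23).

17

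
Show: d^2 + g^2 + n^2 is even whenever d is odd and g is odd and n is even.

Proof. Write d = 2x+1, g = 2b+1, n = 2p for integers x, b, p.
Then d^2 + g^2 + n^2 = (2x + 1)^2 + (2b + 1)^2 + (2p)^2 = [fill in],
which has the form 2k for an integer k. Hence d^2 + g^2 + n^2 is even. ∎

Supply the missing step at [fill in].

2(2b^2 + 2b + 2p^2 + 2x^2 + 2x + 1)

(2x + 1)^2 + (2b + 1)^2 + (2p)^2 = 4b^2 + 4b + 4p^2 + 4x^2 + 4x + 2
= 2(2b^2 + 2b + 2p^2 + 2x^2 + 2x + 1).
Since 2b^2 + 2b + 2p^2 + 2x^2 + 2x + 1 is an integer, the sum of squares is of the form 2k for an integer k.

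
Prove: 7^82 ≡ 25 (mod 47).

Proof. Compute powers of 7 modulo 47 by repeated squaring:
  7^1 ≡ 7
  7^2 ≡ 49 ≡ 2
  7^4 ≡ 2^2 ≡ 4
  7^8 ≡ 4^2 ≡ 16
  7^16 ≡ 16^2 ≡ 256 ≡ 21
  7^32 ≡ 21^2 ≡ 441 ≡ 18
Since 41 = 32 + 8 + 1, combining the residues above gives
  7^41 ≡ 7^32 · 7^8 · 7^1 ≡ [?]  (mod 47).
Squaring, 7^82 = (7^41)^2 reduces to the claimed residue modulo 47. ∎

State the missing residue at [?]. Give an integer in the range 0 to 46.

42

7^32 · 7^8 · 7^1 ≡ 18 · 16 · 7 = 2016.
2016 mod 47 = 42, so 7^41 ≡ 42 (mod 47).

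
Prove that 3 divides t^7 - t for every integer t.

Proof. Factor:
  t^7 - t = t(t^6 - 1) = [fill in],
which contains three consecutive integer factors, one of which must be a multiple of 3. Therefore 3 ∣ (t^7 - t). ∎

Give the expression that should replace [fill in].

t^6 - 1 = (t^2 - 1)(t^4 + t^2 + 1), and t^2 - 1 = (t-1)(t+1).
So t(t^6 - 1) = (t - 1)t(t + 1)(t^4 + t^2 + 1).

(t - 1)t(t + 1)(t^4 + t^2 + 1)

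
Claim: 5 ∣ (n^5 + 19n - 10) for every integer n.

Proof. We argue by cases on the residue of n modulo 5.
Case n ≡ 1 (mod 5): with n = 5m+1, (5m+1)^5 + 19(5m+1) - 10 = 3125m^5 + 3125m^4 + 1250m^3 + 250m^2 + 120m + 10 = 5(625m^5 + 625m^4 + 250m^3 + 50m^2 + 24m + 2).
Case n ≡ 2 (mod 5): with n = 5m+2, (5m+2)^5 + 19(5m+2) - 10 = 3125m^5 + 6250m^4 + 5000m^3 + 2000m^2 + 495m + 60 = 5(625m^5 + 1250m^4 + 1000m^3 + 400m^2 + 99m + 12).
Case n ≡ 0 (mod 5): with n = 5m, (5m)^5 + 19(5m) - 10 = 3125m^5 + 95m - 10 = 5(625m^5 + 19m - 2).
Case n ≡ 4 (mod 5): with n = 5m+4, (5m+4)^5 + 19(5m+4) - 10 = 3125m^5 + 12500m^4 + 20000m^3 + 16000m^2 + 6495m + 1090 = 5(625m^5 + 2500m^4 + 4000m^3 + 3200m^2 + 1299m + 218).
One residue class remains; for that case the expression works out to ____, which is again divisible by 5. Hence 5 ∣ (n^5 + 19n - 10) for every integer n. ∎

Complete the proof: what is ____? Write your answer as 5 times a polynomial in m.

The residues treated are {1, 2, 0, 4}, so the missing case is n ≡ 3 (mod 5); write n = 5m+3.
Then (5m+3)^5 + 19(5m+3) - 10 = 3125m^5 + 9375m^4 + 11250m^3 + 6750m^2 + 2120m + 290 = 5(625m^5 + 1875m^4 + 2250m^3 + 1350m^2 + 424m + 58).

5(625m^5 + 1875m^4 + 2250m^3 + 1350m^2 + 424m + 58)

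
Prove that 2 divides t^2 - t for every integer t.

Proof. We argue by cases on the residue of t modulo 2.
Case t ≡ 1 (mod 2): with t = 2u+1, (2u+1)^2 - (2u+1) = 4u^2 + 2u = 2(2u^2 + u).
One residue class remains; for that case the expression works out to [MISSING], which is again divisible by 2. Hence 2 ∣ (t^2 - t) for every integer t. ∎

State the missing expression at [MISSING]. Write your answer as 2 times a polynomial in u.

The residues treated are {1}, so the missing case is t ≡ 0 (mod 2); write t = 2u.
Then (2u)^2 - (2u) = 4u^2 - 2u = 2(2u^2 - u).

2(2u^2 - u)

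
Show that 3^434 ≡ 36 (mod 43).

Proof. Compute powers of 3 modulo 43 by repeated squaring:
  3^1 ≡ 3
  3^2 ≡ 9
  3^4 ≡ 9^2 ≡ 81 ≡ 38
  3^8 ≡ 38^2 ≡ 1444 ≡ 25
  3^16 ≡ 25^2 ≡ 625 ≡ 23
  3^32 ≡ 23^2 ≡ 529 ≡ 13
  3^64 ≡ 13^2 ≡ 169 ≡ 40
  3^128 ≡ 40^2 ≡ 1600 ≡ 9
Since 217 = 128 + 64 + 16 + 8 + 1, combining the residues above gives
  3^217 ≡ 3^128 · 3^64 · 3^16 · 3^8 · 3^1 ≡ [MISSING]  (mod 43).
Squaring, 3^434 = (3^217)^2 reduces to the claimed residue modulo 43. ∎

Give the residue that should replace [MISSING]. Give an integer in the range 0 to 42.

Multiply the listed residues: 9 · 40 · 23 · 25 · 3 = 360 → 8280 → 207000 → 621000.
Reducing modulo 43: 621000 = 14441·43 + 37, so 3^217 ≡ 37.

37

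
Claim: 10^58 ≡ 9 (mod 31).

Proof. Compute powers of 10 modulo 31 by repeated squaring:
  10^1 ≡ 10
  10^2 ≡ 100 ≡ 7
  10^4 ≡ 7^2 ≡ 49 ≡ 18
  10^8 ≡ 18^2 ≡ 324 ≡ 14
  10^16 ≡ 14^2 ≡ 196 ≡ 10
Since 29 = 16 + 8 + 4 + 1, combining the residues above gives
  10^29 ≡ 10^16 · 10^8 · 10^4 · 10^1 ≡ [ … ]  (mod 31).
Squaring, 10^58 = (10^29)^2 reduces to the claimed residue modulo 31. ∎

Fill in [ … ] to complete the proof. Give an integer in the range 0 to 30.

10^16 · 10^8 · 10^4 · 10^1 ≡ 10 · 14 · 18 · 10 = 25200.
25200 mod 31 = 28, so 10^29 ≡ 28 (mod 31).

28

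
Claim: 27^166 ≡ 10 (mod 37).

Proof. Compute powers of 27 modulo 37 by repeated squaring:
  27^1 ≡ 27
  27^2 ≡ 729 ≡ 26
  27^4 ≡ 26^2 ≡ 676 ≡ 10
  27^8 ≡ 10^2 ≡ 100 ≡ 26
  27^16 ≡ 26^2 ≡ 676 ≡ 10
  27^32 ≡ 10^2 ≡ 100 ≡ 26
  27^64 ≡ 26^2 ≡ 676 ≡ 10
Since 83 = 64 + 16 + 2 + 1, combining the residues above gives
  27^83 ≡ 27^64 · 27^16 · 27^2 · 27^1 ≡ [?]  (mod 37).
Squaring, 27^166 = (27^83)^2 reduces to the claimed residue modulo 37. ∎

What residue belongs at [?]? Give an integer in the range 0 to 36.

Multiply the listed residues: 10 · 10 · 26 · 27 = 100 → 2600 → 70200.
Reducing modulo 37: 70200 = 1897·37 + 11, so 27^83 ≡ 11.

11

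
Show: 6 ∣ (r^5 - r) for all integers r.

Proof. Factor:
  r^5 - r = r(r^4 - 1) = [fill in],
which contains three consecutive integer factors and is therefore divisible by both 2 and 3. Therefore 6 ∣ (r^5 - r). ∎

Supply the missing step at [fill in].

r^4 - 1 = (r^2 - 1)(r^2 + 1), and r^2 - 1 = (r-1)(r+1).
So r(r^4 - 1) = (r - 1)r(r + 1)(r^2 + 1).

(r - 1)r(r + 1)(r^2 + 1)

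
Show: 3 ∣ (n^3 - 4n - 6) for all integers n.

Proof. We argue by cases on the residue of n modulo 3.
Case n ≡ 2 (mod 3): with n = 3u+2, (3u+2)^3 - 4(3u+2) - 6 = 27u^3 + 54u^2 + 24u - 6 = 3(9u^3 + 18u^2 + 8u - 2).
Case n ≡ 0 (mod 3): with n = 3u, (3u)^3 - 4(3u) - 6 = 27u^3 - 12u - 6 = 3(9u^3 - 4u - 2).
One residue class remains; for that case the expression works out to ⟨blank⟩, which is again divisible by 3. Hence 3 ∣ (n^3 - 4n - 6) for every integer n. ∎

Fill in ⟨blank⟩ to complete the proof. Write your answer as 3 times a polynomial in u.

3(9u^3 + 9u^2 - u - 3)

Only n ≡ 1 (mod 3) is unaccounted for. Put n = 3u+1:
(3u+1)^3 - 4(3u+1) - 6 expands to 27u^3 + 27u^2 - 3u - 9,
and factoring out 3 leaves 3(9u^3 + 9u^2 - u - 3).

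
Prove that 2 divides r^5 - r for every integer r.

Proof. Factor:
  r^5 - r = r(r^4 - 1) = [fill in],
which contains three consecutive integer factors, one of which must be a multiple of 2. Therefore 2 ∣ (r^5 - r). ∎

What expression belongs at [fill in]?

(r - 1)r(r + 1)(r^2 + 1)

r^4 - 1 = (r^2 - 1)(r^2 + 1), and r^2 - 1 = (r-1)(r+1).
So r(r^4 - 1) = (r - 1)r(r + 1)(r^2 + 1).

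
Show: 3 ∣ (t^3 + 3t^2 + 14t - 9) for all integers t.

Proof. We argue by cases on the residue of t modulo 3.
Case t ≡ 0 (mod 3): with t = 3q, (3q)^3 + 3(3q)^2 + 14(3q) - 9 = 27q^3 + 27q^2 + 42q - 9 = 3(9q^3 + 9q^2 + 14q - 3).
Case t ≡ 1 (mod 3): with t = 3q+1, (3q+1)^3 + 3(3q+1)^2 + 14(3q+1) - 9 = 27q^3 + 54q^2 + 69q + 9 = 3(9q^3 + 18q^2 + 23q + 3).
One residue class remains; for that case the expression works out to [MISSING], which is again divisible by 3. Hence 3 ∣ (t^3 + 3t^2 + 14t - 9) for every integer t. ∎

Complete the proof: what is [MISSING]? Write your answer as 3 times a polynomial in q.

3(9q^3 + 27q^2 + 38q + 13)

Only t ≡ 2 (mod 3) is unaccounted for. Put t = 3q+2:
(3q+2)^3 + 3(3q+2)^2 + 14(3q+2) - 9 expands to 27q^3 + 81q^2 + 114q + 39,
and factoring out 3 leaves 3(9q^3 + 27q^2 + 38q + 13).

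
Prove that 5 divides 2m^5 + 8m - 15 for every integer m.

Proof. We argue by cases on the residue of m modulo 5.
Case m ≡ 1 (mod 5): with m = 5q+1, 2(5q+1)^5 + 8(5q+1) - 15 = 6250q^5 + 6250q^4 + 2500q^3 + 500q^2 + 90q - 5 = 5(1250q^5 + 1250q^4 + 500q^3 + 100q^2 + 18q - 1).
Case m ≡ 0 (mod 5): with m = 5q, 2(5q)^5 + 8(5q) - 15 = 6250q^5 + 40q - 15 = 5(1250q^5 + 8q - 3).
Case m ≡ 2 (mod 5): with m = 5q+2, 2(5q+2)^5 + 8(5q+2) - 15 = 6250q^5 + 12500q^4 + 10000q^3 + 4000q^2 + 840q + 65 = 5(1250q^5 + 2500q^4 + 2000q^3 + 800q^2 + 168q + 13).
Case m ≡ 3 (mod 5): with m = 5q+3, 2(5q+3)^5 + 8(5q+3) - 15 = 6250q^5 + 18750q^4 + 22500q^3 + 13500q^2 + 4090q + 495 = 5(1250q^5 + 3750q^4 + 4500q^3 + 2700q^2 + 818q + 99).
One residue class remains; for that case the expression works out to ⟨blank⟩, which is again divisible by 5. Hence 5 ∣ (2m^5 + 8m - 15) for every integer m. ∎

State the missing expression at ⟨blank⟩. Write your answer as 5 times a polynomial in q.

5(1250q^5 + 5000q^4 + 8000q^3 + 6400q^2 + 2568q + 413)

Only m ≡ 4 (mod 5) is unaccounted for. Put m = 5q+4:
2(5q+4)^5 + 8(5q+4) - 15 expands to 6250q^5 + 25000q^4 + 40000q^3 + 32000q^2 + 12840q + 2065,
and factoring out 5 leaves 5(1250q^5 + 5000q^4 + 8000q^3 + 6400q^2 + 2568q + 413).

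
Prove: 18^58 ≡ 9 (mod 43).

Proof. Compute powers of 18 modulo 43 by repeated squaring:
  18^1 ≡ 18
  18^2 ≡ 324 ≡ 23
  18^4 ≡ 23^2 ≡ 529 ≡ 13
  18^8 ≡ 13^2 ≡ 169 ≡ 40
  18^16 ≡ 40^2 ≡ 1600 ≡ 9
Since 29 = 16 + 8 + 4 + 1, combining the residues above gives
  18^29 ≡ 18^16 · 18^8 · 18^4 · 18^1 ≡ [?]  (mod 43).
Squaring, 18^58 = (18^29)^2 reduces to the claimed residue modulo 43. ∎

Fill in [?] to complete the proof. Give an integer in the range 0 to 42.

Multiply the listed residues: 9 · 40 · 13 · 18 = 360 → 4680 → 84240.
Reducing modulo 43: 84240 = 1959·43 + 3, so 18^29 ≡ 3.

3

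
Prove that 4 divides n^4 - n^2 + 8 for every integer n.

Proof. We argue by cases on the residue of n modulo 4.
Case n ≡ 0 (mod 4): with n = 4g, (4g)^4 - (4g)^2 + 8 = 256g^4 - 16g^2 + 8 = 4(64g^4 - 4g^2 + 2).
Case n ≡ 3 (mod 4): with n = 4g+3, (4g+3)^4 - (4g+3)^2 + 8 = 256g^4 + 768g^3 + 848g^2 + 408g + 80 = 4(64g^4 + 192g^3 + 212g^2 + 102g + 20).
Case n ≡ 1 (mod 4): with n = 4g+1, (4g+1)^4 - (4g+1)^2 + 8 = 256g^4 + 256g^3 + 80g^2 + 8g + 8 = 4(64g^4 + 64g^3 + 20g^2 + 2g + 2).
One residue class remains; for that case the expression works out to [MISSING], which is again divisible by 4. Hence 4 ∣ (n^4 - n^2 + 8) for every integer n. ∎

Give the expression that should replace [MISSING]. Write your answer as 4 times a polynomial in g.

The residues treated are {0, 3, 1}, so the missing case is n ≡ 2 (mod 4); write n = 4g+2.
Then (4g+2)^4 - (4g+2)^2 + 8 = 256g^4 + 512g^3 + 368g^2 + 112g + 20 = 4(64g^4 + 128g^3 + 92g^2 + 28g + 5).

4(64g^4 + 128g^3 + 92g^2 + 28g + 5)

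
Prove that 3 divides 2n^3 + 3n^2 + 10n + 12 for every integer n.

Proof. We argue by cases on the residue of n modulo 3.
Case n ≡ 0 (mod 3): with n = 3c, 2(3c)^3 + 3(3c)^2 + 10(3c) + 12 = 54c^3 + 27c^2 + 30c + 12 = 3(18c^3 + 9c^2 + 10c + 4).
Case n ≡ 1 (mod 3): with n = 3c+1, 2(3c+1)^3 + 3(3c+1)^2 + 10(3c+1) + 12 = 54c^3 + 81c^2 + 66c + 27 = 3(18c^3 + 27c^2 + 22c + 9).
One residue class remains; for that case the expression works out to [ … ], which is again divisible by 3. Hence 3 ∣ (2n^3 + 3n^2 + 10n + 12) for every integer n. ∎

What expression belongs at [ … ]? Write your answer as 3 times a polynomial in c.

3(18c^3 + 45c^2 + 46c + 20)

Only n ≡ 2 (mod 3) is unaccounted for. Put n = 3c+2:
2(3c+2)^3 + 3(3c+2)^2 + 10(3c+2) + 12 expands to 54c^3 + 135c^2 + 138c + 60,
and factoring out 3 leaves 3(18c^3 + 45c^2 + 46c + 20).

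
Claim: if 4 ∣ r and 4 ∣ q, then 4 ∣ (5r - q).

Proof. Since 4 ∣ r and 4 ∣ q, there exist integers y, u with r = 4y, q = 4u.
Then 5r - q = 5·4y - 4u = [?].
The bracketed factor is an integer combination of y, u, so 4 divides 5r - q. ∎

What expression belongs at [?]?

4(-u + 5y)

Each term has a factor of 4: 5·4y - 4u = 4·(-u + 5y).
Since -u + 5y is an integer, 4 ∣ (5r - q).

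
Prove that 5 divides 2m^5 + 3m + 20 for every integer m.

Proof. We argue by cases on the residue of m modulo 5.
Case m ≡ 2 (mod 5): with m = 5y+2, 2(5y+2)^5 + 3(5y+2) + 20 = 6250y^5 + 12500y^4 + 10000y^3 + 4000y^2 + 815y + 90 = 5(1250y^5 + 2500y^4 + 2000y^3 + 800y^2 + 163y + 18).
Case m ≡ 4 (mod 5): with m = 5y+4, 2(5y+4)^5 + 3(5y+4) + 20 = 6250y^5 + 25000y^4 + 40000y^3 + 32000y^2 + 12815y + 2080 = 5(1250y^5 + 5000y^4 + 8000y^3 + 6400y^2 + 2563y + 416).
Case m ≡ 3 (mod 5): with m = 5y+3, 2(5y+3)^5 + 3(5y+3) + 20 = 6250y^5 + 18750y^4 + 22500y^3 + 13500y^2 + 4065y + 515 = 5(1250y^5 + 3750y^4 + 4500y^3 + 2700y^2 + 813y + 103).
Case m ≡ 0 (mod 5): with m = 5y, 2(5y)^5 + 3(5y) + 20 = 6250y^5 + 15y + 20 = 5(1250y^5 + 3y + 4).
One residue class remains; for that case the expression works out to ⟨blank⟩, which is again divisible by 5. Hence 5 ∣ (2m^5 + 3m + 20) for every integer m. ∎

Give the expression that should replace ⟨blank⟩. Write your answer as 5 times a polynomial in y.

The residues treated are {2, 4, 3, 0}, so the missing case is m ≡ 1 (mod 5); write m = 5y+1.
Then 2(5y+1)^5 + 3(5y+1) + 20 = 6250y^5 + 6250y^4 + 2500y^3 + 500y^2 + 65y + 25 = 5(1250y^5 + 1250y^4 + 500y^3 + 100y^2 + 13y + 5).

5(1250y^5 + 1250y^4 + 500y^3 + 100y^2 + 13y + 5)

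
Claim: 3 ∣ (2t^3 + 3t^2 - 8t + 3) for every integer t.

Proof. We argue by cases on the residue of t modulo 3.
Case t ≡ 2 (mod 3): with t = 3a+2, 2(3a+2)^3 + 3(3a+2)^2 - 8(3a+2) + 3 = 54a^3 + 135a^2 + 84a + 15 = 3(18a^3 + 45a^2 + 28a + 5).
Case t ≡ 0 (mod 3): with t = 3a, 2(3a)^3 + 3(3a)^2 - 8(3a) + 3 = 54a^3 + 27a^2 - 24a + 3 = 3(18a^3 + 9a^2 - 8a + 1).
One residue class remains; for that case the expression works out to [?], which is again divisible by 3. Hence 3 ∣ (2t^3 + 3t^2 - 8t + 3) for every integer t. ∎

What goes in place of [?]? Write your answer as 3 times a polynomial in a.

Only t ≡ 1 (mod 3) is unaccounted for. Put t = 3a+1:
2(3a+1)^3 + 3(3a+1)^2 - 8(3a+1) + 3 expands to 54a^3 + 81a^2 + 12a,
and factoring out 3 leaves 3(18a^3 + 27a^2 + 4a).

3(18a^3 + 27a^2 + 4a)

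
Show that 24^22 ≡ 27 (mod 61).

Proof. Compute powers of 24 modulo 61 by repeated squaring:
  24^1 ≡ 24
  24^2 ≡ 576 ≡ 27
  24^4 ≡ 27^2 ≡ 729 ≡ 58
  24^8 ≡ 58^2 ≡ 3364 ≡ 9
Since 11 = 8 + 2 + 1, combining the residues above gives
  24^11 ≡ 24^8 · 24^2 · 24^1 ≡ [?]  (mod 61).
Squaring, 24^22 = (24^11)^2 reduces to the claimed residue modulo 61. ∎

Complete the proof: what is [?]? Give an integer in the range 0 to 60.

37

24^8 · 24^2 · 24^1 ≡ 9 · 27 · 24 = 5832.
5832 mod 61 = 37, so 24^11 ≡ 37 (mod 61).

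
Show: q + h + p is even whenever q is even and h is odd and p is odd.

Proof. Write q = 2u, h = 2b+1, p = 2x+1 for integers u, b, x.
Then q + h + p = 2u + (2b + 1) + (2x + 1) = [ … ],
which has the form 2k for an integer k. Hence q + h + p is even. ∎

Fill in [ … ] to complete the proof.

2u + (2b + 1) + (2x + 1) = 2b + 2u + 2x + 2
= 2(b + u + x + 1).
Since b + u + x + 1 is an integer, the sum is of the form 2k for an integer k.

2(b + u + x + 1)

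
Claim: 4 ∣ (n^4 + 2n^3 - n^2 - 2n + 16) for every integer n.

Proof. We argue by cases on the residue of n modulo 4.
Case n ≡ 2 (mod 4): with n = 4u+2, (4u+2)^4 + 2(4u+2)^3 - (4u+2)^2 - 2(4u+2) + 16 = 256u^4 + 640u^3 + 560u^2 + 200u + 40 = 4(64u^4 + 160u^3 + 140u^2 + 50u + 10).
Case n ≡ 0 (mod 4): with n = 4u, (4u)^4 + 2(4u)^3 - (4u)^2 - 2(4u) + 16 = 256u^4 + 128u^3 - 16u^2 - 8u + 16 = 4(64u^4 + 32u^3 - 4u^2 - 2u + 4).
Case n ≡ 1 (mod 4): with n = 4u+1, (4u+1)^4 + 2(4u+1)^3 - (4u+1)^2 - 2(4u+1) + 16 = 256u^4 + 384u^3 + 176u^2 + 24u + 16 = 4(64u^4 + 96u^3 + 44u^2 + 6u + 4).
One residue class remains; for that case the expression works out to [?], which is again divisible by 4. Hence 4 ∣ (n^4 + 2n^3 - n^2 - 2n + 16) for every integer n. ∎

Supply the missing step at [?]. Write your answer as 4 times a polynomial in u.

4(64u^4 + 224u^3 + 284u^2 + 154u + 34)

The residues treated are {2, 0, 1}, so the missing case is n ≡ 3 (mod 4); write n = 4u+3.
Then (4u+3)^4 + 2(4u+3)^3 - (4u+3)^2 - 2(4u+3) + 16 = 256u^4 + 896u^3 + 1136u^2 + 616u + 136 = 4(64u^4 + 224u^3 + 284u^2 + 154u + 34).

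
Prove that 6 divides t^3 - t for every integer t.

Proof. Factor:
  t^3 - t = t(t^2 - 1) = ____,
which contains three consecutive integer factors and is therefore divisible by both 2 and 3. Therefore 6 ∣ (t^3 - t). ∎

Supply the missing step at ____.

(t - 1)t(t + 1)

t(t^2 - 1) = t(t - 1)(t + 1) = (t - 1)t(t + 1).
These three factors are consecutive integers, so their product is divisible by 6.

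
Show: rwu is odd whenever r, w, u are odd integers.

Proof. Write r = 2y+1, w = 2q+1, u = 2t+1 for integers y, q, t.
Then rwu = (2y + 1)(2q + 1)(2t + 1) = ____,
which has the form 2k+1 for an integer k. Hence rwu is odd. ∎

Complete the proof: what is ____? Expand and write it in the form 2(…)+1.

2(4qty + 2qt + 2qy + q + 2ty + t + y) + 1

(2y + 1)(2q + 1)(2t + 1) = 8qty + 4qt + 4qy + 2q + 4ty + 2t + 2y + 1
= 2(4qty + 2qt + 2qy + q + 2ty + t + y) + 1.
Since 4qty + 2qt + 2qy + q + 2ty + t + y is an integer, the product is of the form 2k+1 for an integer k.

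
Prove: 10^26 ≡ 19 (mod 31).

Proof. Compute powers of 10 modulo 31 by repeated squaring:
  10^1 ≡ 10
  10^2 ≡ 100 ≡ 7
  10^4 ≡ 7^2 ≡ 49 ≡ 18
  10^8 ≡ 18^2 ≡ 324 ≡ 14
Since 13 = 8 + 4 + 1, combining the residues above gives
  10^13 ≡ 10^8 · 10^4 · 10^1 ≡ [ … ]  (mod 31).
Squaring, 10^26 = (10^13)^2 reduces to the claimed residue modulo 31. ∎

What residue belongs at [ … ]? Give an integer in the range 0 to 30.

Multiply the listed residues: 14 · 18 · 10 = 252 → 2520.
Reducing modulo 31: 2520 = 81·31 + 9, so 10^13 ≡ 9.

9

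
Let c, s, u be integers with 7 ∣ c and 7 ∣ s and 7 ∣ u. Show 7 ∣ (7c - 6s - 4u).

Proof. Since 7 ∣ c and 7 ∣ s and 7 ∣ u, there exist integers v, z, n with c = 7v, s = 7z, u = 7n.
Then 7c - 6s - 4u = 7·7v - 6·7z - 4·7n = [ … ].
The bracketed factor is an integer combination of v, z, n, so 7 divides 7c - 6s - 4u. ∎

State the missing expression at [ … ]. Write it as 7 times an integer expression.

7(-4n + 7v - 6z)

Pull the common 7 out of every term: 7·7v - 6·7z - 4·7n = 7(-4n + 7v - 6z).
-4n + 7v - 6z is an integer, which exhibits the divisibility.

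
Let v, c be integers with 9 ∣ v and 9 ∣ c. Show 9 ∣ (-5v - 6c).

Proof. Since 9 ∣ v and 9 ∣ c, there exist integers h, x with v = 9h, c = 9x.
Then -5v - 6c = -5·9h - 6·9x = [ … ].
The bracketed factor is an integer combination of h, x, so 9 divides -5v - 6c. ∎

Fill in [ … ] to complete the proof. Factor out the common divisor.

9(-5h - 6x)

Each term has a factor of 9: -5·9h - 6·9x = 9·(-5h - 6x).
Since -5h - 6x is an integer, 9 ∣ (-5v - 6c).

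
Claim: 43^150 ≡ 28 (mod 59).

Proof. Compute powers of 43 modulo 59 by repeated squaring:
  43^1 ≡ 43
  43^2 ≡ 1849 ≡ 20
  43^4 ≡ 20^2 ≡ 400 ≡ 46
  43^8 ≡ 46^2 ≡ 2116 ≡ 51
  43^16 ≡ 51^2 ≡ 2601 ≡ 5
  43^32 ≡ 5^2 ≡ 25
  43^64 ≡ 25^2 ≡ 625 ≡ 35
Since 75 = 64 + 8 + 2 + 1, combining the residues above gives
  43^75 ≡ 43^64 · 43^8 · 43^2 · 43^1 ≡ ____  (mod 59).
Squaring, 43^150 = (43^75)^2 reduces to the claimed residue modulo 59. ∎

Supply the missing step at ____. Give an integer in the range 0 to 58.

38

Multiply the listed residues: 35 · 51 · 20 · 43 = 1785 → 35700 → 1535100.
Reducing modulo 59: 1535100 = 26018·59 + 38, so 43^75 ≡ 38.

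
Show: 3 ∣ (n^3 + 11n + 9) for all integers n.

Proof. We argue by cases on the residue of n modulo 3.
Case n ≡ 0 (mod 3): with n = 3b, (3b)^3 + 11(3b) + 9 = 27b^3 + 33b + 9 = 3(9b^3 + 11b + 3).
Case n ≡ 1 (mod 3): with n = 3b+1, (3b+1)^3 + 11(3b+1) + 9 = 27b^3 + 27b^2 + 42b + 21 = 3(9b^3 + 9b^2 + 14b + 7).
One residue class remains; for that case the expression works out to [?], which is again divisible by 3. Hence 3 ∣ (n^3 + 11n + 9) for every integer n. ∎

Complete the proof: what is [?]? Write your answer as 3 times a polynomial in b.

3(9b^3 + 18b^2 + 23b + 13)

Only n ≡ 2 (mod 3) is unaccounted for. Put n = 3b+2:
(3b+2)^3 + 11(3b+2) + 9 expands to 27b^3 + 54b^2 + 69b + 39,
and factoring out 3 leaves 3(9b^3 + 18b^2 + 23b + 13).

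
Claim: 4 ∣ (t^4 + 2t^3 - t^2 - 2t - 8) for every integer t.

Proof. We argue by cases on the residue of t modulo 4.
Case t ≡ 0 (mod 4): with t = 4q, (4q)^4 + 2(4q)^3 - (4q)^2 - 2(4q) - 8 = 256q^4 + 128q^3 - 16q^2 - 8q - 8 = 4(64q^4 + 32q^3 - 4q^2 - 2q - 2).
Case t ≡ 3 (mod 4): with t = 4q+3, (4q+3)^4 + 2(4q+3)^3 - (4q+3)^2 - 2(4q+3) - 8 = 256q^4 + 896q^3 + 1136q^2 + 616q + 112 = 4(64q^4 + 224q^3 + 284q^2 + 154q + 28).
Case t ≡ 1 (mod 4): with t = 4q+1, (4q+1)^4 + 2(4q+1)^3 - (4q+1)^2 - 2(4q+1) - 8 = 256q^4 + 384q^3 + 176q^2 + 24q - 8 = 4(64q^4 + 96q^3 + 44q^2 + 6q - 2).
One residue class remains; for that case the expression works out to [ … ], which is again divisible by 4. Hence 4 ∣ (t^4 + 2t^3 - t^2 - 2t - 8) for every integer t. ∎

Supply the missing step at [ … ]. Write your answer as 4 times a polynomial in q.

The residues treated are {0, 3, 1}, so the missing case is t ≡ 2 (mod 4); write t = 4q+2.
Then (4q+2)^4 + 2(4q+2)^3 - (4q+2)^2 - 2(4q+2) - 8 = 256q^4 + 640q^3 + 560q^2 + 200q + 16 = 4(64q^4 + 160q^3 + 140q^2 + 50q + 4).

4(64q^4 + 160q^3 + 140q^2 + 50q + 4)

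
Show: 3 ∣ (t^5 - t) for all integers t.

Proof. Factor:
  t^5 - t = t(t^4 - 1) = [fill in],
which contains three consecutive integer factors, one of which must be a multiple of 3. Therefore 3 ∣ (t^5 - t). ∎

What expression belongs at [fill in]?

(t - 1)t(t + 1)(t^2 + 1)

t^4 - 1 = (t^2 - 1)(t^2 + 1), and t^2 - 1 = (t-1)(t+1).
So t(t^4 - 1) = (t - 1)t(t + 1)(t^2 + 1).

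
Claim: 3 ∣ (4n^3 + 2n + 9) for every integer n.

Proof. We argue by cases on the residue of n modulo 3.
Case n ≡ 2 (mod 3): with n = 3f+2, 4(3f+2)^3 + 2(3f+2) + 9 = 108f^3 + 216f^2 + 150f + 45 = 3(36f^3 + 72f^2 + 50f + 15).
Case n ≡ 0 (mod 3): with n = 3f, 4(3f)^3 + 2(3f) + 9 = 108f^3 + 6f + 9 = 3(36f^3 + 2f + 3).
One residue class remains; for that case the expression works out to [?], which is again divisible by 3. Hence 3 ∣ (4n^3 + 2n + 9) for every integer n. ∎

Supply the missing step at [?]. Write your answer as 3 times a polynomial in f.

Only n ≡ 1 (mod 3) is unaccounted for. Put n = 3f+1:
4(3f+1)^3 + 2(3f+1) + 9 expands to 108f^3 + 108f^2 + 42f + 15,
and factoring out 3 leaves 3(36f^3 + 36f^2 + 14f + 5).

3(36f^3 + 36f^2 + 14f + 5)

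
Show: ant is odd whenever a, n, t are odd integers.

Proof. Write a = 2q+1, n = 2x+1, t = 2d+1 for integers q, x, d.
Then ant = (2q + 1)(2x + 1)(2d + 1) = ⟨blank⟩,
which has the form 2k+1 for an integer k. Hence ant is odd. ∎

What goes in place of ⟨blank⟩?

2(4dqx + 2dq + 2dx + d + 2qx + q + x) + 1

Expanding: (2q + 1)(2x + 1)(2d + 1) = 8dqx + 4dq + 4dx + 2d + 4qx + 2q + 2x + 1.
Every term except the constant is even, so this is 2(4dqx + 2dq + 2dx + d + 2qx + q + x) + 1,
and 4dqx + 2dq + 2dx + d + 2qx + q + x ∈ ℤ gives the required form.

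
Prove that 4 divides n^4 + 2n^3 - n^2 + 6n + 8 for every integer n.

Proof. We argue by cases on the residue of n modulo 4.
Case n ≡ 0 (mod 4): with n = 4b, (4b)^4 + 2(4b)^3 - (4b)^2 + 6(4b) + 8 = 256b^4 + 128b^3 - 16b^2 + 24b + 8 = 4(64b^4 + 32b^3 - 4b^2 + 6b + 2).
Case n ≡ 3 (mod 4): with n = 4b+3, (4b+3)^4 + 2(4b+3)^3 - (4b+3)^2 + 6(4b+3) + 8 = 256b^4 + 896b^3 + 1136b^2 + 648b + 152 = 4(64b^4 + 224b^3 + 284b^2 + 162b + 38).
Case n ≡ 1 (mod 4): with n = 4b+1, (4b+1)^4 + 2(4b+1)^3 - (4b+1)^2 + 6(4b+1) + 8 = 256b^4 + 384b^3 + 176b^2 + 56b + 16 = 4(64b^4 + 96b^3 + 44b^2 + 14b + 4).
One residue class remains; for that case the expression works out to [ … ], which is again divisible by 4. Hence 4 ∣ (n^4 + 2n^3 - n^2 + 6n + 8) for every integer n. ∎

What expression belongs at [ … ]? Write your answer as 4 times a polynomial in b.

The residues treated are {0, 3, 1}, so the missing case is n ≡ 2 (mod 4); write n = 4b+2.
Then (4b+2)^4 + 2(4b+2)^3 - (4b+2)^2 + 6(4b+2) + 8 = 256b^4 + 640b^3 + 560b^2 + 232b + 48 = 4(64b^4 + 160b^3 + 140b^2 + 58b + 12).

4(64b^4 + 160b^3 + 140b^2 + 58b + 12)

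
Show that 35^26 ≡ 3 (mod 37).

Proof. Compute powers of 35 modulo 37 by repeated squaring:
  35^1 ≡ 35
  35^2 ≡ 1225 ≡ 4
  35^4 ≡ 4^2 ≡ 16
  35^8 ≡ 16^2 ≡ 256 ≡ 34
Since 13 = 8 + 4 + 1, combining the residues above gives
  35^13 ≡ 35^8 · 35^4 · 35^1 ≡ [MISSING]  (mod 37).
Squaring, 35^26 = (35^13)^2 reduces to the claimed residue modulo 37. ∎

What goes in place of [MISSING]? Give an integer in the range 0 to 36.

Multiply the listed residues: 34 · 16 · 35 = 544 → 19040.
Reducing modulo 37: 19040 = 514·37 + 22, so 35^13 ≡ 22.

22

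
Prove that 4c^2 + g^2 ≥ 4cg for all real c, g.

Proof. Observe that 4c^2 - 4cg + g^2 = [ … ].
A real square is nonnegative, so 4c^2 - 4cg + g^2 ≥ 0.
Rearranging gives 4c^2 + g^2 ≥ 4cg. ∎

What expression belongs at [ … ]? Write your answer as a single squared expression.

(2c - g)^2

The leading and trailing coefficients are 2^2 and 1^2, and 4 = 2·2·1, so the trinomial is (2c - g)^2.
Hence 4c^2 - 4cg + g^2 ≥ 0.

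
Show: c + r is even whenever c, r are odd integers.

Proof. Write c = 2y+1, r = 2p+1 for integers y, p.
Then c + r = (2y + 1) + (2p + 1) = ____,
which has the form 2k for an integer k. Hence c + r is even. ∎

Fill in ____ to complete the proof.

Expanding: (2y + 1) + (2p + 1) = 2p + 2y + 2.
Every term is even; pulling out the factor of 2 gives 2(p + y + 1).

2(p + y + 1)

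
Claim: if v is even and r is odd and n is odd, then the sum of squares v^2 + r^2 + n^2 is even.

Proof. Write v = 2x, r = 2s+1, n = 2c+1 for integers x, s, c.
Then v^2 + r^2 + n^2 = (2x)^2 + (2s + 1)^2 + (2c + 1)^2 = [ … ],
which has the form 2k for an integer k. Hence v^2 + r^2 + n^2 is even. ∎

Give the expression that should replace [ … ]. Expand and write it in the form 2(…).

Expanding: (2x)^2 + (2s + 1)^2 + (2c + 1)^2 = 4c^2 + 4c + 4s^2 + 4s + 4x^2 + 2.
Every term is even; pulling out the factor of 2 gives 2(2c^2 + 2c + 2s^2 + 2s + 2x^2 + 1).

2(2c^2 + 2c + 2s^2 + 2s + 2x^2 + 1)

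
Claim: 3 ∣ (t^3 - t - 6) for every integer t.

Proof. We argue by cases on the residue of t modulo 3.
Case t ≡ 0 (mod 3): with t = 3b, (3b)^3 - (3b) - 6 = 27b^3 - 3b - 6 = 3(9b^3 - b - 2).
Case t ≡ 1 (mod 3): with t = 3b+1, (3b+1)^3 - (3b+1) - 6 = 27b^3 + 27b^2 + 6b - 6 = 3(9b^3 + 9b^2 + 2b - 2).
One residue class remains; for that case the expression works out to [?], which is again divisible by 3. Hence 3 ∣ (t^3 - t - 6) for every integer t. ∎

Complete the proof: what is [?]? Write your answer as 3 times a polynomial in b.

The residues treated are {0, 1}, so the missing case is t ≡ 2 (mod 3); write t = 3b+2.
Then (3b+2)^3 - (3b+2) - 6 = 27b^3 + 54b^2 + 33b = 3(9b^3 + 18b^2 + 11b).

3(9b^3 + 18b^2 + 11b)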